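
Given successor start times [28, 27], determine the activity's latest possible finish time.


LF = min of all successor start times
Successors start at: [28, 27]
LF = min(28, 27)
= 27


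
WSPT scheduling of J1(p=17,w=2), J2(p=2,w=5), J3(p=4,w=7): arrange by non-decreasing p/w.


WSPT (Smith's rule): sort by p/w ascending
  J2: p/w = 2/5 = 0.400
  J3: p/w = 4/7 = 0.571
  J1: p/w = 17/2 = 8.500
Order: J2 → J3 → J1


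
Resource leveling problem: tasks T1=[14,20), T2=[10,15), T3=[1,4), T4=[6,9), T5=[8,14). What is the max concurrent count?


Check each time point for overlaps:
  t=8: 2 tasks active (T4, T5)
Max concurrent = 2


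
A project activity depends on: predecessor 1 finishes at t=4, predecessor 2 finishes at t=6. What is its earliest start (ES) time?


ES = max of all predecessor completion times
Predecessors: [4, 6]
ES = max(4, 6)
= 6


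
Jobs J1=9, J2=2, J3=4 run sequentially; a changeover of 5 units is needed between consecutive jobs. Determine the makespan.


Makespan = Σ processing + (n-1) × setup
= (9 + 2 + 4) + (3-1)×5
= 15 + 10
= 25 time units


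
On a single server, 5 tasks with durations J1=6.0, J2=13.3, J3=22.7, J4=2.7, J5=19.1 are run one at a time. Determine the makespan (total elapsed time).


Sequential makespan: sum all processing times
= 6.0 + 13.3 + 22.7 + 2.7 + 19.1
= 63.8 time units


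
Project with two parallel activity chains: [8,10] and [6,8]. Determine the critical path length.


Path A: 8 + 10 = 18
Path B: 6 + 8 = 14
Critical path = longest = max(18, 14)
= 18 (Path A)


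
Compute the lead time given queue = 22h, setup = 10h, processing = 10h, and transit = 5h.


Lead time = queue + setup + processing + transit
= 22 + 10 + 10 + 5
= 47 hours


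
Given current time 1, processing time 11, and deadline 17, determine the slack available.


Slack = due - current_time - processing
= 17 - 1 - 11
= 5


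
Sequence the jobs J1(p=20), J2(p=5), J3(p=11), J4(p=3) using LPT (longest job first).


LPT: sort by longest processing time first
  J1: p=20
  J3: p=11
  J2: p=5
  J4: p=3
Order: J1 → J3 → J2 → J4


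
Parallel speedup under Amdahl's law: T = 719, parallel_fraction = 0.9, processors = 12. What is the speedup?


Amdahl's law: T_p = T × ((1-p) + p/N)
= 719 × ((1-0.9) + 0.9/12)
= 719 × (0.10 + 0.0750)
= 719 × 0.1750
= 125.82
Speedup = 719/125.82
= 5.71×


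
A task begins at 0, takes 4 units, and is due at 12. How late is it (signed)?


Completion = 0 + 4 = 4
Lateness = C - d = 4 - 12
= -8


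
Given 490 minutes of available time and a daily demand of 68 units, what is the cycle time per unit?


Cycle time = available time / demand
= 490 / 68
= 7.21 min/unit


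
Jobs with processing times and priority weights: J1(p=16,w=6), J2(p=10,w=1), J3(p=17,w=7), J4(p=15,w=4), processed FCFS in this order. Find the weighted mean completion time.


Completion times:
  J1: C=16, w×C=6×16=96
  J2: C=26, w×C=1×26=26
  J3: C=43, w×C=7×43=301
  J4: C=58, w×C=4×58=232
Sum w×C = 655
Sum w = 18
Weighted avg = 655/18
= 36.39


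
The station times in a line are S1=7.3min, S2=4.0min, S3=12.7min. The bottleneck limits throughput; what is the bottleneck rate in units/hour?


Bottleneck = longest station time
Station times: [7.3, 4.0, 12.7]
Max = 12.7 min
Rate = 60 / 12.7
= 4.72 units/hour (bottleneck: 12.7min)


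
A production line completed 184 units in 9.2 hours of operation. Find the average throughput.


Throughput = units / time
= 184 / 9.2
= 20.0 units/hour


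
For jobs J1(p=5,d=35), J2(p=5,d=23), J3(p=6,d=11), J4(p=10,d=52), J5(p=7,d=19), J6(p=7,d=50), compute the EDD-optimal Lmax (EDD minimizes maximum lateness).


EDD order: J3 → J5 → J2 → J1 → J6 → J4
Completion and lateness:
  J3: C=6, d=11, L=6-11=-5
  J5: C=13, d=19, L=13-19=-6
  J2: C=18, d=23, L=18-23=-5
  J1: C=23, d=35, L=23-35=-12
  J6: C=30, d=50, L=30-50=-20
  J4: C=40, d=52, L=40-52=-12
Lmax = max(-5, -6, -5, -12, -20, -12)
= -5


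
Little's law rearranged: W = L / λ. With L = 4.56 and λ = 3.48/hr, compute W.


Little's law: L = λW → W = L / λ
= 4.56 / 3.48
= 1.31 hours


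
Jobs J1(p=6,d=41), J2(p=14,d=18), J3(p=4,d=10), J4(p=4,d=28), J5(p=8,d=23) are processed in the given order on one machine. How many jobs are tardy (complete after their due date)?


Completion vs due date:
  J1: C=6, d=41 → on time
  J2: C=20, d=18 → TARDY
  J3: C=24, d=10 → TARDY
  J4: C=28, d=28 → on time
  J5: C=36, d=23 → TARDY
Tardy jobs: J2, J3, J5
Count = 3


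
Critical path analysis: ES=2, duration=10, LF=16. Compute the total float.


EF = ES + duration = 2 + 10 = 12
LS = LF - duration = 16 - 10 = 6
Total Float = LF - EF = 16 - 12
(or LS - ES = 6 - 2)
= 4


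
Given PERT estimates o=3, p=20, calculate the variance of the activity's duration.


σ² = ((p - o) / 6)² = (p - o)² / 36
= (20 - 3)² / 36
= 17² / 36
= 289 / 36
= 8.0278


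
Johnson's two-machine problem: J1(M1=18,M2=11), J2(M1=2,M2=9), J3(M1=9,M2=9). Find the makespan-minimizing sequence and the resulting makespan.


Johnson's rule:
Group 1 (M1≤M2, sort by M1): ['J2', 'J3']
Group 2 (M1>M2, sort desc M2): ['J1']
Sequence: J2 → J3 → J1
Makespan calculation:
  J2: M1 done=2, M2 done=11
  J3: M1 done=11, M2 done=20
  J1: M1 done=29, M2 done=40
= Sequence: J2 → J3 → J1, Makespan: 40


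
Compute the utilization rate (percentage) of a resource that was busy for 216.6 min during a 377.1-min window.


Utilization = busy / total × 100
= 216.6 / 377.1 × 100
= 57.4%


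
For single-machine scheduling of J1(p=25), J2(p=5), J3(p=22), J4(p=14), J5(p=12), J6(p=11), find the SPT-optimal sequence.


SPT: sort by shortest processing time
  J2: p=5
  J6: p=11
  J5: p=12
  J4: p=14
  J3: p=22
  J1: p=25
Order: J2 → J6 → J5 → J4 → J3 → J1


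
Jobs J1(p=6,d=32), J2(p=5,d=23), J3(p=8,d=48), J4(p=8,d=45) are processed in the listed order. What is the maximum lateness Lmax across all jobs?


Lateness per job (L = C - d):
  J1: C=6, d=32, L=-26
  J2: C=11, d=23, L=-12
  J3: C=19, d=48, L=-29
  J4: C=27, d=45, L=-18
Lmax = max(-26, -12, -29, -18)
= -12


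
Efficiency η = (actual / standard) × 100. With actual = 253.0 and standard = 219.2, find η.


Efficiency = (actual / standard) × 100
= (253.0 / 219.2) × 100
= 115.4%


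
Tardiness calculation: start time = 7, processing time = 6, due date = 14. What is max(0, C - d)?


Completion = start + processing = 7 + 6 = 13
Tardiness = max(0, C - d) = max(0, 13 - 14)
= max(0, -1)
= 0


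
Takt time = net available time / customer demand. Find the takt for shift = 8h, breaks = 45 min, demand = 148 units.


Available = 8×60 - 45 = 435 min
Takt time = 435 / 148
= 2.94 min/unit


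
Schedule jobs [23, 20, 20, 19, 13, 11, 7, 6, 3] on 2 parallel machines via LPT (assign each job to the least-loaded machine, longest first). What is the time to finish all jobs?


Jobs (LPT sorted): [23, 20, 20, 19, 13, 11, 7, 6, 3]
Machines: 2
  J=23 → Machine 1 (load: 0+23=23)
  J=20 → Machine 2 (load: 0+20=20)
  J=20 → Machine 2 (load: 20+20=40)
  J=19 → Machine 1 (load: 23+19=42)
  J=13 → Machine 2 (load: 40+13=53)
  J=11 → Machine 1 (load: 42+11=53)
  J=7 → Machine 1 (load: 53+7=60)
  J=6 → Machine 2 (load: 53+6=59)
  J=3 → Machine 2 (load: 59+3=62)
Machine loads: [60, 62]
Makespan = max = 62 time units


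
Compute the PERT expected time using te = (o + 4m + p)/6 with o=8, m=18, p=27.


te = (o + 4m + p) / 6
= (8 + 4×18 + 27) / 6
= (8 + 72 + 27) / 6
= 107 / 6
= 17.83


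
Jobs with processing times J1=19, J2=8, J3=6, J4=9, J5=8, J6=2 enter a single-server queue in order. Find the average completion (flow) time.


Completion times:
  J1: completes at 19
  J2: completes at 27
  J3: completes at 33
  J4: completes at 42
  J5: completes at 50
  J6: completes at 52
Sum = 223
Average = 223/6
= 37.17


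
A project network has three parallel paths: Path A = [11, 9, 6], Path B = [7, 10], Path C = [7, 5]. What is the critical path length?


Path A: 11 + 9 + 6 = 26
Path B: 7 + 10 = 17
Path C: 7 + 5 = 12
Critical path = longest = max(26, 17, 12)
= 26 (Path A)


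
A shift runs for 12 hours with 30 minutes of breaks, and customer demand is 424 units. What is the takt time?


Available = 12×60 - 30 = 690 min
Takt time = 690 / 424
= 1.63 min/unit


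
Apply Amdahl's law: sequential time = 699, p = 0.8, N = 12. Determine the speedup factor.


Amdahl's law: T_p = T × ((1-p) + p/N)
= 699 × ((1-0.8) + 0.8/12)
= 699 × (0.20 + 0.0667)
= 699 × 0.2667
= 186.40
Speedup = 699/186.40
= 3.75×


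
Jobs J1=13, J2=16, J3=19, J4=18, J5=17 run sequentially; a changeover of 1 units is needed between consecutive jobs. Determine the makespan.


Makespan = Σ processing + (n-1) × setup
= (13 + 16 + 19 + 18 + 17) + (5-1)×1
= 83 + 4
= 87 time units


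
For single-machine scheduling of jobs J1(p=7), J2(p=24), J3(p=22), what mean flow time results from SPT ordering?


SPT order: J1 → J3 → J2
Completion times:
  J1: C=7
  J3: C=29
  J2: C=53
Sum = 89, n = 3
Mean flow = 89/3
= 29.67


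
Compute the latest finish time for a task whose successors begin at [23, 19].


LF = min of all successor start times
Successors start at: [23, 19]
LF = min(23, 19)
= 19


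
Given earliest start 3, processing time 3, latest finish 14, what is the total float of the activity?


EF = ES + duration = 3 + 3 = 6
LS = LF - duration = 14 - 3 = 11
Total Float = LF - EF = 14 - 6
(or LS - ES = 11 - 3)
= 8


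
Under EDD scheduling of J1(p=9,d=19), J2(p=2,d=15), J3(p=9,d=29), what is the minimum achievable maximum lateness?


EDD order: J2 → J1 → J3
Completion and lateness:
  J2: C=2, d=15, L=2-15=-13
  J1: C=11, d=19, L=11-19=-8
  J3: C=20, d=29, L=20-29=-9
Lmax = max(-13, -8, -9)
= -8


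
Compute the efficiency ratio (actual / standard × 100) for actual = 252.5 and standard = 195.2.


Efficiency = (actual / standard) × 100
= (252.5 / 195.2) × 100
= 129.4%


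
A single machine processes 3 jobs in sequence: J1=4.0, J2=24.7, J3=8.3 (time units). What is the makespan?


Sequential makespan: sum all processing times
= 4.0 + 24.7 + 8.3
= 37.0 time units


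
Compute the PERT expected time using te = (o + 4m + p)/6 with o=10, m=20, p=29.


te = (o + 4m + p) / 6
= (10 + 4×20 + 29) / 6
= (10 + 80 + 29) / 6
= 119 / 6
= 19.83


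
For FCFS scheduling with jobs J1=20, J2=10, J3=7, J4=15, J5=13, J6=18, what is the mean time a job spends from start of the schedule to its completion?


Completion times:
  J1: completes at 20
  J2: completes at 30
  J3: completes at 37
  J4: completes at 52
  J5: completes at 65
  J6: completes at 83
Sum = 287
Average = 287/6
= 47.83


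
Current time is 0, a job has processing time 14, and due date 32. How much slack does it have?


Slack = due - current_time - processing
= 32 - 0 - 14
= 18


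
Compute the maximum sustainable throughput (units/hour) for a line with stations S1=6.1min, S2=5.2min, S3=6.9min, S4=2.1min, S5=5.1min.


Bottleneck = longest station time
Station times: [6.1, 5.2, 6.9, 2.1, 5.1]
Max = 6.9 min
Rate = 60 / 6.9
= 8.70 units/hour (bottleneck: 6.9min)


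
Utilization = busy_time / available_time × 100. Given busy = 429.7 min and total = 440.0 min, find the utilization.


Utilization = busy / total × 100
= 429.7 / 440.0 × 100
= 97.7%


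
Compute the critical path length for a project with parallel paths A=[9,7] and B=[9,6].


Path A: 9 + 7 = 16
Path B: 9 + 6 = 15
Critical path = longest = max(16, 15)
= 16 (Path A)


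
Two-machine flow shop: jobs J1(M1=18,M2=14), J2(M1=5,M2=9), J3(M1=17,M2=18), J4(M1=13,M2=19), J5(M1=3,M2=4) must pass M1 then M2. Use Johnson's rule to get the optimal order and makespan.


Johnson's rule:
Group 1 (M1≤M2, sort by M1): ['J5', 'J2', 'J4', 'J3']
Group 2 (M1>M2, sort desc M2): ['J1']
Sequence: J5 → J2 → J4 → J3 → J1
Makespan calculation:
  J5: M1 done=3, M2 done=7
  J2: M1 done=8, M2 done=17
  J4: M1 done=21, M2 done=40
  J3: M1 done=38, M2 done=58
  J1: M1 done=56, M2 done=72
= Sequence: J5 → J2 → J4 → J3 → J1, Makespan: 72


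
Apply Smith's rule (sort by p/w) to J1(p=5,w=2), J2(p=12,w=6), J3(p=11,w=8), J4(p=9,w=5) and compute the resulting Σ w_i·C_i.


WSPT order (by p/w): J3 → J4 → J2 → J1
  J3: C=11, w·C=8×11=88
  J4: C=20, w·C=5×20=100
  J2: C=32, w·C=6×32=192
  J1: C=37, w·C=2×37=74
Σ w·C = 454
= 454


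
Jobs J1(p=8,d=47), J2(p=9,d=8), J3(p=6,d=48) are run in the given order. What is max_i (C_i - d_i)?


Lateness per job (L = C - d):
  J1: C=8, d=47, L=-39
  J2: C=17, d=8, L=9
  J3: C=23, d=48, L=-25
Lmax = max(-39, 9, -25)
= 9


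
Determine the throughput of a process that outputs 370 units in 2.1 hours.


Throughput = units / time
= 370 / 2.1
= 176.2 units/hour


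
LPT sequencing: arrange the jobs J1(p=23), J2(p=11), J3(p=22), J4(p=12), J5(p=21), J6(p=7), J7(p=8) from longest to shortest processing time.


LPT: sort by longest processing time first
  J1: p=23
  J3: p=22
  J5: p=21
  J4: p=12
  J2: p=11
  J7: p=8
  J6: p=7
Order: J1 → J3 → J5 → J4 → J2 → J7 → J6


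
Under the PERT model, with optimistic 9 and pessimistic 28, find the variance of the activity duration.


σ² = ((p - o) / 6)² = (p - o)² / 36
= (28 - 9)² / 36
= 19² / 36
= 361 / 36
= 10.0278


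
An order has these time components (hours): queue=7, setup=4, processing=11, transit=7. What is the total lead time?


Lead time = queue + setup + processing + transit
= 7 + 4 + 11 + 7
= 29 hours


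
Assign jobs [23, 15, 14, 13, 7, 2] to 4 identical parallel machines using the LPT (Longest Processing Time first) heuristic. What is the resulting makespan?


Jobs (LPT sorted): [23, 15, 14, 13, 7, 2]
Machines: 4
  J=23 → Machine 1 (load: 0+23=23)
  J=15 → Machine 2 (load: 0+15=15)
  J=14 → Machine 3 (load: 0+14=14)
  J=13 → Machine 4 (load: 0+13=13)
  J=7 → Machine 4 (load: 13+7=20)
  J=2 → Machine 3 (load: 14+2=16)
Machine loads: [23, 15, 16, 20]
Makespan = max = 23 time units


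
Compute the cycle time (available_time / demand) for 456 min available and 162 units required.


Cycle time = available time / demand
= 456 / 162
= 2.81 min/unit


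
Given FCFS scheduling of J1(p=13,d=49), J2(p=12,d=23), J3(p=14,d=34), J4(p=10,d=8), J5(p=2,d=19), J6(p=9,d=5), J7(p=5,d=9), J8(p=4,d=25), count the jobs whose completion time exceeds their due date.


Completion vs due date:
  J1: C=13, d=49 → on time
  J2: C=25, d=23 → TARDY
  J3: C=39, d=34 → TARDY
  J4: C=49, d=8 → TARDY
  J5: C=51, d=19 → TARDY
  J6: C=60, d=5 → TARDY
  J7: C=65, d=9 → TARDY
  J8: C=69, d=25 → TARDY
Tardy jobs: J2, J3, J4, J5, J6, J7, J8
Count = 7


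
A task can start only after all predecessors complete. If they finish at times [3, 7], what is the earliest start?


ES = max of all predecessor completion times
Predecessors: [3, 7]
ES = max(3, 7)
= 7


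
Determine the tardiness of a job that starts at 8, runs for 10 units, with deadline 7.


Completion = start + processing = 8 + 10 = 18
Tardiness = max(0, C - d) = max(0, 18 - 7)
= max(0, 11)
= 11


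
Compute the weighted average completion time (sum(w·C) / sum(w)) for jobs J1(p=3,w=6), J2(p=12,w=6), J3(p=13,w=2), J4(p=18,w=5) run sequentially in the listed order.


Completion times:
  J1: C=3, w×C=6×3=18
  J2: C=15, w×C=6×15=90
  J3: C=28, w×C=2×28=56
  J4: C=46, w×C=5×46=230
Sum w×C = 394
Sum w = 19
Weighted avg = 394/19
= 20.74


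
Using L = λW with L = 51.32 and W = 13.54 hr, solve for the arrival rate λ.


Little's law: L = λW → λ = L / W
= 51.32 / 13.54
= 3.79 per hour


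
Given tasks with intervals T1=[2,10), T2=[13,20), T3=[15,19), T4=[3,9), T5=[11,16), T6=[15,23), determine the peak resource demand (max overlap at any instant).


Check each time point for overlaps:
  t=15: 4 tasks active (T2, T3, T5, T6)
Max concurrent = 4


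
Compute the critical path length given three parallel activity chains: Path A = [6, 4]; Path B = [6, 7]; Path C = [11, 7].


Path A: 6 + 4 = 10
Path B: 6 + 7 = 13
Path C: 11 + 7 = 18
Critical path = longest = max(10, 13, 18)
= 18 (Path C)


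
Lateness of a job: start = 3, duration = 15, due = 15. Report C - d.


Completion = 3 + 15 = 18
Lateness = C - d = 18 - 15
= 3


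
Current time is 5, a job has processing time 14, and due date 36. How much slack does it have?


Slack = due - current_time - processing
= 36 - 5 - 14
= 17


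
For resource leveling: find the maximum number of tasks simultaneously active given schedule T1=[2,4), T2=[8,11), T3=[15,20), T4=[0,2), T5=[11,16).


Check each time point for overlaps:
  t=15: 2 tasks active (T3, T5)
Max concurrent = 2


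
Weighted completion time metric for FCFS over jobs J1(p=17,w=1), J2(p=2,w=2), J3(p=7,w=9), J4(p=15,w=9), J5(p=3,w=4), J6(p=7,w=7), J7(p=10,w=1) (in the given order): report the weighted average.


Completion times:
  J1: C=17, w×C=1×17=17
  J2: C=19, w×C=2×19=38
  J3: C=26, w×C=9×26=234
  J4: C=41, w×C=9×41=369
  J5: C=44, w×C=4×44=176
  J6: C=51, w×C=7×51=357
  J7: C=61, w×C=1×61=61
Sum w×C = 1252
Sum w = 33
Weighted avg = 1252/33
= 37.94


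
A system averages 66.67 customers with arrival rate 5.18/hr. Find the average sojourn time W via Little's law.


Little's law: L = λW → W = L / λ
= 66.67 / 5.18
= 12.87 hours


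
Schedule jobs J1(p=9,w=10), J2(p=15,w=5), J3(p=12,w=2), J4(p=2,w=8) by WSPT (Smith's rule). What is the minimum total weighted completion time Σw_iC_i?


WSPT order (by p/w): J4 → J1 → J2 → J3
  J4: C=2, w·C=8×2=16
  J1: C=11, w·C=10×11=110
  J2: C=26, w·C=5×26=130
  J3: C=38, w·C=2×38=76
Σ w·C = 332
= 332


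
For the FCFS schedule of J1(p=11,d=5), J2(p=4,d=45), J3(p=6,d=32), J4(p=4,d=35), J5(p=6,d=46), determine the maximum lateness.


Lateness per job (L = C - d):
  J1: C=11, d=5, L=6
  J2: C=15, d=45, L=-30
  J3: C=21, d=32, L=-11
  J4: C=25, d=35, L=-10
  J5: C=31, d=46, L=-15
Lmax = max(6, -30, -11, -10, -15)
= 6


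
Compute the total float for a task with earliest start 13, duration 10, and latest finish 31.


EF = ES + duration = 13 + 10 = 23
LS = LF - duration = 31 - 10 = 21
Total Float = LF - EF = 31 - 23
(or LS - ES = 21 - 13)
= 8


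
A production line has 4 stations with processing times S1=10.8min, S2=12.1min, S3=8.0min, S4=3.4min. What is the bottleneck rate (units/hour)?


Bottleneck = longest station time
Station times: [10.8, 12.1, 8.0, 3.4]
Max = 12.1 min
Rate = 60 / 12.1
= 4.96 units/hour (bottleneck: 12.1min)


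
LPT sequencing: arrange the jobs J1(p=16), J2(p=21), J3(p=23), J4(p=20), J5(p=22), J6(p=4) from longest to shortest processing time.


LPT: sort by longest processing time first
  J3: p=23
  J5: p=22
  J2: p=21
  J4: p=20
  J1: p=16
  J6: p=4
Order: J3 → J5 → J2 → J4 → J1 → J6


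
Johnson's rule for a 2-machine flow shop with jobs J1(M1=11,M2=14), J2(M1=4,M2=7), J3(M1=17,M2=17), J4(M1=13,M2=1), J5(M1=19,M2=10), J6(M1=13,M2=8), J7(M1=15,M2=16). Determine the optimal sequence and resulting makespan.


Johnson's rule:
Group 1 (M1≤M2, sort by M1): ['J2', 'J1', 'J7', 'J3']
Group 2 (M1>M2, sort desc M2): ['J5', 'J6', 'J4']
Sequence: J2 → J1 → J7 → J3 → J5 → J6 → J4
Makespan calculation:
  J2: M1 done=4, M2 done=11
  J1: M1 done=15, M2 done=29
  J7: M1 done=30, M2 done=46
  J3: M1 done=47, M2 done=64
  J5: M1 done=66, M2 done=76
  J6: M1 done=79, M2 done=87
  J4: M1 done=92, M2 done=93
= Sequence: J2 → J1 → J7 → J3 → J5 → J6 → J4, Makespan: 93


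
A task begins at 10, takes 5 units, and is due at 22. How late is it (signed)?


Completion = 10 + 5 = 15
Lateness = C - d = 15 - 22
= -7


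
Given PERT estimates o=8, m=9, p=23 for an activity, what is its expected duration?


te = (o + 4m + p) / 6
= (8 + 4×9 + 23) / 6
= (8 + 36 + 23) / 6
= 67 / 6
= 11.17


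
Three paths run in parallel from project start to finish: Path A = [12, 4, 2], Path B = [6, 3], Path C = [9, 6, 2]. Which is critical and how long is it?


Path A: 12 + 4 + 2 = 18
Path B: 6 + 3 = 9
Path C: 9 + 6 + 2 = 17
Critical path = longest = max(18, 9, 17)
= 18 (Path A)


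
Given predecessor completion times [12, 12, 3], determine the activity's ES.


ES = max of all predecessor completion times
Predecessors: [12, 12, 3]
ES = max(12, 12, 3)
= 12


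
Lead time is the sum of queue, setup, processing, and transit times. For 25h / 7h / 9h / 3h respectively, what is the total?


Lead time = queue + setup + processing + transit
= 25 + 7 + 9 + 3
= 44 hours


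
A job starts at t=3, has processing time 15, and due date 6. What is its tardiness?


Completion = start + processing = 3 + 15 = 18
Tardiness = max(0, C - d) = max(0, 18 - 6)
= max(0, 12)
= 12


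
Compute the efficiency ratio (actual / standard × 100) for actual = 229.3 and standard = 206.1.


Efficiency = (actual / standard) × 100
= (229.3 / 206.1) × 100
= 111.3%


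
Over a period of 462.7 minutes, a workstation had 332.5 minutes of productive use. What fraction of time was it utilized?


Utilization = busy / total × 100
= 332.5 / 462.7 × 100
= 71.9%


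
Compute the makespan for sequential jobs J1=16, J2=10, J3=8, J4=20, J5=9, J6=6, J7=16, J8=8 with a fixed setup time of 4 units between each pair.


Makespan = Σ processing + (n-1) × setup
= (16 + 10 + 8 + 20 + 9 + 6 + 16 + 8) + (8-1)×4
= 93 + 28
= 121 time units


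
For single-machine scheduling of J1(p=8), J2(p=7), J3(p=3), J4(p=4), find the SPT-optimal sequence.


SPT: sort by shortest processing time
  J3: p=3
  J4: p=4
  J2: p=7
  J1: p=8
Order: J3 → J4 → J2 → J1


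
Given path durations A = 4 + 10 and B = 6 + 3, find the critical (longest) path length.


Path A: 4 + 10 = 14
Path B: 6 + 3 = 9
Critical path = longest = max(14, 9)
= 14 (Path A)


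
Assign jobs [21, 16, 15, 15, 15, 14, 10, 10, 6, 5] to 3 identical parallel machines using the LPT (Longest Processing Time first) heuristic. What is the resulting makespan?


Jobs (LPT sorted): [21, 16, 15, 15, 15, 14, 10, 10, 6, 5]
Machines: 3
  J=21 → Machine 1 (load: 0+21=21)
  J=16 → Machine 2 (load: 0+16=16)
  J=15 → Machine 3 (load: 0+15=15)
  J=15 → Machine 3 (load: 15+15=30)
  J=15 → Machine 2 (load: 16+15=31)
  J=14 → Machine 1 (load: 21+14=35)
  J=10 → Machine 3 (load: 30+10=40)
  J=10 → Machine 2 (load: 31+10=41)
  J=6 → Machine 1 (load: 35+6=41)
  J=5 → Machine 3 (load: 40+5=45)
Machine loads: [41, 41, 45]
Makespan = max = 45 time units


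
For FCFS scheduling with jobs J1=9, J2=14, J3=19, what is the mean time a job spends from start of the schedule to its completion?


Completion times:
  J1: completes at 9
  J2: completes at 23
  J3: completes at 42
Sum = 74
Average = 74/3
= 24.67


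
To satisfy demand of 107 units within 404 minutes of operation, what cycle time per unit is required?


Cycle time = available time / demand
= 404 / 107
= 3.78 min/unit


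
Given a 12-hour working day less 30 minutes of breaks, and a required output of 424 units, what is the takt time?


Available = 12×60 - 30 = 690 min
Takt time = 690 / 424
= 1.63 min/unit


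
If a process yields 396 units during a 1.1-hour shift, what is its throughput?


Throughput = units / time
= 396 / 1.1
= 360.0 units/hour


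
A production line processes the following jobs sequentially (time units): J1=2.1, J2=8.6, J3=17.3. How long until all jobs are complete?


Sequential makespan: sum all processing times
= 2.1 + 8.6 + 17.3
= 28.0 time units


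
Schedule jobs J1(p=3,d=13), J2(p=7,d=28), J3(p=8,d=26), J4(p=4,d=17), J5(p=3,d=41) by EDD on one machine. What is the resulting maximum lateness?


EDD order: J1 → J4 → J3 → J2 → J5
Completion and lateness:
  J1: C=3, d=13, L=3-13=-10
  J4: C=7, d=17, L=7-17=-10
  J3: C=15, d=26, L=15-26=-11
  J2: C=22, d=28, L=22-28=-6
  J5: C=25, d=41, L=25-41=-16
Lmax = max(-10, -10, -11, -6, -16)
= -6


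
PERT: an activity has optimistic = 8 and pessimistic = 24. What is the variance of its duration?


σ² = ((p - o) / 6)² = (p - o)² / 36
= (24 - 8)² / 36
= 16² / 36
= 256 / 36
= 7.1111


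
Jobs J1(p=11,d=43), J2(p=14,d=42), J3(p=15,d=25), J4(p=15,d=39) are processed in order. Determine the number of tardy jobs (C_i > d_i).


Completion vs due date:
  J1: C=11, d=43 → on time
  J2: C=25, d=42 → on time
  J3: C=40, d=25 → TARDY
  J4: C=55, d=39 → TARDY
Tardy jobs: J3, J4
Count = 2


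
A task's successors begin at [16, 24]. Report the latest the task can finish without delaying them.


LF = min of all successor start times
Successors start at: [16, 24]
LF = min(16, 24)
= 16


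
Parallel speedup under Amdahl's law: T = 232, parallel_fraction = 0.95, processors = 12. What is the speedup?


Amdahl's law: T_p = T × ((1-p) + p/N)
= 232 × ((1-0.95) + 0.95/12)
= 232 × (0.05 + 0.0792)
= 232 × 0.1292
= 29.97
Speedup = 232/29.97
= 7.74×


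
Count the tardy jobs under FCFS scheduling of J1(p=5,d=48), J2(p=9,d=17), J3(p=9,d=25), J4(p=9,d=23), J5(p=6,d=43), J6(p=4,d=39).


Completion vs due date:
  J1: C=5, d=48 → on time
  J2: C=14, d=17 → on time
  J3: C=23, d=25 → on time
  J4: C=32, d=23 → TARDY
  J5: C=38, d=43 → on time
  J6: C=42, d=39 → TARDY
Tardy jobs: J4, J6
Count = 2


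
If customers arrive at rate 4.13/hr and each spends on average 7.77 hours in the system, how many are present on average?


Little's law: L = λ × W
= 4.13 × 7.77
= 32.09


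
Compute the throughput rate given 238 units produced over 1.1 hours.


Throughput = units / time
= 238 / 1.1
= 216.4 units/hour


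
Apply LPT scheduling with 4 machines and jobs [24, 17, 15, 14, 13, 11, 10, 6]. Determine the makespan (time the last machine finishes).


Jobs (LPT sorted): [24, 17, 15, 14, 13, 11, 10, 6]
Machines: 4
  J=24 → Machine 1 (load: 0+24=24)
  J=17 → Machine 2 (load: 0+17=17)
  J=15 → Machine 3 (load: 0+15=15)
  J=14 → Machine 4 (load: 0+14=14)
  J=13 → Machine 4 (load: 14+13=27)
  J=11 → Machine 3 (load: 15+11=26)
  J=10 → Machine 2 (load: 17+10=27)
  J=6 → Machine 1 (load: 24+6=30)
Machine loads: [30, 27, 26, 27]
Makespan = max = 30 time units


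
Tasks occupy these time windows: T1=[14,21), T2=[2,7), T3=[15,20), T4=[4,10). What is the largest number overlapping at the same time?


Check each time point for overlaps:
  t=4: 2 tasks active (T2, T4)
Max concurrent = 2


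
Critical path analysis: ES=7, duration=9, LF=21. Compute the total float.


EF = ES + duration = 7 + 9 = 16
LS = LF - duration = 21 - 9 = 12
Total Float = LF - EF = 21 - 16
(or LS - ES = 12 - 7)
= 5


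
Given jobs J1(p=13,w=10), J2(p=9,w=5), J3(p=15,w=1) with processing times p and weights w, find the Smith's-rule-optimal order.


WSPT (Smith's rule): sort by p/w ascending
  J1: p/w = 13/10 = 1.300
  J2: p/w = 9/5 = 1.800
  J3: p/w = 15/1 = 15.000
Order: J1 → J2 → J3


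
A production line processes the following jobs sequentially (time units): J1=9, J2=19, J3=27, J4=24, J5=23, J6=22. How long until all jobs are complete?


Sequential makespan: sum all processing times
= 9 + 19 + 27 + 24 + 23 + 22
= 124 time units


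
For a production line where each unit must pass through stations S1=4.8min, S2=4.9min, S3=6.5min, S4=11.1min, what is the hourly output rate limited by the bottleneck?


Bottleneck = longest station time
Station times: [4.8, 4.9, 6.5, 11.1]
Max = 11.1 min
Rate = 60 / 11.1
= 5.41 units/hour (bottleneck: 11.1min)


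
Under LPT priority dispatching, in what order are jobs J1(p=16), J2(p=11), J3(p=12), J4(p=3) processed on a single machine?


LPT: sort by longest processing time first
  J1: p=16
  J3: p=12
  J2: p=11
  J4: p=3
Order: J1 → J3 → J2 → J4


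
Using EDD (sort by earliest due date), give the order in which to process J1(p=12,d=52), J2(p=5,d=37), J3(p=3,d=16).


EDD: sort by earliest due date
  J3: d=16, p=3
  J2: d=37, p=5
  J1: d=52, p=12
Order: J3 → J2 → J1


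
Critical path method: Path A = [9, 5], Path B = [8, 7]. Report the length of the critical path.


Path A: 9 + 5 = 14
Path B: 8 + 7 = 15
Critical path = longest = max(14, 15)
= 15 (Path B)


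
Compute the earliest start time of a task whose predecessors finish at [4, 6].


ES = max of all predecessor completion times
Predecessors: [4, 6]
ES = max(4, 6)
= 6


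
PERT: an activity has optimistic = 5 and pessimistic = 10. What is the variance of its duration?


σ² = ((p - o) / 6)² = (p - o)² / 36
= (10 - 5)² / 36
= 5² / 36
= 25 / 36
= 0.6944


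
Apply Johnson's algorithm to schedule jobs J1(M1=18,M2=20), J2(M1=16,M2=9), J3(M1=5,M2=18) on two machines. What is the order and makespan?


Johnson's rule:
Group 1 (M1≤M2, sort by M1): ['J3', 'J1']
Group 2 (M1>M2, sort desc M2): ['J2']
Sequence: J3 → J1 → J2
Makespan calculation:
  J3: M1 done=5, M2 done=23
  J1: M1 done=23, M2 done=43
  J2: M1 done=39, M2 done=52
= Sequence: J3 → J1 → J2, Makespan: 52


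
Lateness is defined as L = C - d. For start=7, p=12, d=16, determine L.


Completion = 7 + 12 = 19
Lateness = C - d = 19 - 16
= 3


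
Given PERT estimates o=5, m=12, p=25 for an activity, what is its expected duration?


te = (o + 4m + p) / 6
= (5 + 4×12 + 25) / 6
= (5 + 48 + 25) / 6
= 78 / 6
= 13.00


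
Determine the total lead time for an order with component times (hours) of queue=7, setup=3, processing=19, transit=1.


Lead time = queue + setup + processing + transit
= 7 + 3 + 19 + 1
= 30 hours


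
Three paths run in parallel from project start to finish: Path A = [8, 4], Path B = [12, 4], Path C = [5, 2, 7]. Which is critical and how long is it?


Path A: 8 + 4 = 12
Path B: 12 + 4 = 16
Path C: 5 + 2 + 7 = 14
Critical path = longest = max(12, 16, 14)
= 16 (Path B)


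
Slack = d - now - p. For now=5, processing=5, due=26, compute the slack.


Slack = due - current_time - processing
= 26 - 5 - 5
= 16


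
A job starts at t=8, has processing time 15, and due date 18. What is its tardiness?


Completion = start + processing = 8 + 15 = 23
Tardiness = max(0, C - d) = max(0, 23 - 18)
= max(0, 5)
= 5


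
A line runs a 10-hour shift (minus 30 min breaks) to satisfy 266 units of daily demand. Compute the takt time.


Available = 10×60 - 30 = 570 min
Takt time = 570 / 266
= 2.14 min/unit


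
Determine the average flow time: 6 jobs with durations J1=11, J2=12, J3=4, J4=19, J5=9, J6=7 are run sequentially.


Completion times:
  J1: completes at 11
  J2: completes at 23
  J3: completes at 27
  J4: completes at 46
  J5: completes at 55
  J6: completes at 62
Sum = 224
Average = 224/6
= 37.33


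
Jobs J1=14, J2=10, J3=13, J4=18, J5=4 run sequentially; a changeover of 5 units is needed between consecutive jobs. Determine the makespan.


Makespan = Σ processing + (n-1) × setup
= (14 + 10 + 13 + 18 + 4) + (5-1)×5
= 59 + 20
= 79 time units


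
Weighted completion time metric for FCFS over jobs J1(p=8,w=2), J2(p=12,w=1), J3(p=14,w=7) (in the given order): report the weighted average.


Completion times:
  J1: C=8, w×C=2×8=16
  J2: C=20, w×C=1×20=20
  J3: C=34, w×C=7×34=238
Sum w×C = 274
Sum w = 10
Weighted avg = 274/10
= 27.40


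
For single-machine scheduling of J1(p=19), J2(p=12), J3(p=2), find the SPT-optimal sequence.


SPT: sort by shortest processing time
  J3: p=2
  J2: p=12
  J1: p=19
Order: J3 → J2 → J1


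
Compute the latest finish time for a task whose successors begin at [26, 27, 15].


LF = min of all successor start times
Successors start at: [26, 27, 15]
LF = min(26, 27, 15)
= 15


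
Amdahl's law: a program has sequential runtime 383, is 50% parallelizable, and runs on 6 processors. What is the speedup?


Amdahl's law: T_p = T × ((1-p) + p/N)
= 383 × ((1-0.5) + 0.5/6)
= 383 × (0.50 + 0.0833)
= 383 × 0.5833
= 223.42
Speedup = 383/223.42
= 1.71×


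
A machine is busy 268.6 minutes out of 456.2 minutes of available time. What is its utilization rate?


Utilization = busy / total × 100
= 268.6 / 456.2 × 100
= 58.9%


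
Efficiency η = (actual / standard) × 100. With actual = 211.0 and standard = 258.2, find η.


Efficiency = (actual / standard) × 100
= (211.0 / 258.2) × 100
= 81.7%


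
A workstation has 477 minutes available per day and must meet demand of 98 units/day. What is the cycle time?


Cycle time = available time / demand
= 477 / 98
= 4.87 min/unit


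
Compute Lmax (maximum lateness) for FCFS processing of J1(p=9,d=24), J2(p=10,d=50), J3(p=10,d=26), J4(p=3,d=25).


Lateness per job (L = C - d):
  J1: C=9, d=24, L=-15
  J2: C=19, d=50, L=-31
  J3: C=29, d=26, L=3
  J4: C=32, d=25, L=7
Lmax = max(-15, -31, 3, 7)
= 7


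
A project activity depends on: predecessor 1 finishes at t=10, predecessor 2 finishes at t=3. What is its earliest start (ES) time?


ES = max of all predecessor completion times
Predecessors: [10, 3]
ES = max(10, 3)
= 10


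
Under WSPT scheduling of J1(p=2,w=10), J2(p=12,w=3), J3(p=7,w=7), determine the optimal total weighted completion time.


WSPT order (by p/w): J1 → J3 → J2
  J1: C=2, w·C=10×2=20
  J3: C=9, w·C=7×9=63
  J2: C=21, w·C=3×21=63
Σ w·C = 146
= 146


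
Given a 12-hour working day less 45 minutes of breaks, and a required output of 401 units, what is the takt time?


Available = 12×60 - 45 = 675 min
Takt time = 675 / 401
= 1.68 min/unit


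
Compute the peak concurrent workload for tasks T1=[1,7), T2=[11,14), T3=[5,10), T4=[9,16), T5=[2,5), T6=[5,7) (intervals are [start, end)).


Check each time point for overlaps:
  t=5: 3 tasks active (T1, T3, T6)
Max concurrent = 3


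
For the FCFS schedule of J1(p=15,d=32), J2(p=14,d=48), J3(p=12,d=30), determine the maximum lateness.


Lateness per job (L = C - d):
  J1: C=15, d=32, L=-17
  J2: C=29, d=48, L=-19
  J3: C=41, d=30, L=11
Lmax = max(-17, -19, 11)
= 11


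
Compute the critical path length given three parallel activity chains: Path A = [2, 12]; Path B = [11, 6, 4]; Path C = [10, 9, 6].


Path A: 2 + 12 = 14
Path B: 11 + 6 + 4 = 21
Path C: 10 + 9 + 6 = 25
Critical path = longest = max(14, 21, 25)
= 25 (Path C)


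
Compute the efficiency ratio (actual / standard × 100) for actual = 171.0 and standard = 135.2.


Efficiency = (actual / standard) × 100
= (171.0 / 135.2) × 100
= 126.5%


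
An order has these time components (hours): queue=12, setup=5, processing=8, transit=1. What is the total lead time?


Lead time = queue + setup + processing + transit
= 12 + 5 + 8 + 1
= 26 hours


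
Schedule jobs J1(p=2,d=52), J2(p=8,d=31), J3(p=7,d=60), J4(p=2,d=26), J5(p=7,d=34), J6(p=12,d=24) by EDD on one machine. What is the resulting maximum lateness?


EDD order: J6 → J4 → J2 → J5 → J1 → J3
Completion and lateness:
  J6: C=12, d=24, L=12-24=-12
  J4: C=14, d=26, L=14-26=-12
  J2: C=22, d=31, L=22-31=-9
  J5: C=29, d=34, L=29-34=-5
  J1: C=31, d=52, L=31-52=-21
  J3: C=38, d=60, L=38-60=-22
Lmax = max(-12, -12, -9, -5, -21, -22)
= -5


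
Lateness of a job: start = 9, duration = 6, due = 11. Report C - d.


Completion = 9 + 6 = 15
Lateness = C - d = 15 - 11
= 4


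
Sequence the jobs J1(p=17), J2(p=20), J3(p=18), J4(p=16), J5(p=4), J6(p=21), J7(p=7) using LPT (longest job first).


LPT: sort by longest processing time first
  J6: p=21
  J2: p=20
  J3: p=18
  J1: p=17
  J4: p=16
  J7: p=7
  J5: p=4
Order: J6 → J2 → J3 → J1 → J4 → J7 → J5


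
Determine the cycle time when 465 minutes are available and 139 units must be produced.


Cycle time = available time / demand
= 465 / 139
= 3.35 min/unit


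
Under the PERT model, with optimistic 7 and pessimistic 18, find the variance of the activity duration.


σ² = ((p - o) / 6)² = (p - o)² / 36
= (18 - 7)² / 36
= 11² / 36
= 121 / 36
= 3.3611


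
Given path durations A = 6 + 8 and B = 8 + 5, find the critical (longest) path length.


Path A: 6 + 8 = 14
Path B: 8 + 5 = 13
Critical path = longest = max(14, 13)
= 14 (Path A)


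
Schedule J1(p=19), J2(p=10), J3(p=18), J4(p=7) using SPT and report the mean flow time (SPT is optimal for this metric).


SPT order: J4 → J2 → J3 → J1
Completion times:
  J4: C=7
  J2: C=17
  J3: C=35
  J1: C=54
Sum = 113, n = 4
Mean flow = 113/4
= 28.25


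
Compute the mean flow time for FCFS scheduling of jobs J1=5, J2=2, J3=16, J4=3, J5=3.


Completion times:
  J1: completes at 5
  J2: completes at 7
  J3: completes at 23
  J4: completes at 26
  J5: completes at 29
Sum = 90
Average = 90/5
= 18.00


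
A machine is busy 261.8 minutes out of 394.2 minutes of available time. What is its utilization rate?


Utilization = busy / total × 100
= 261.8 / 394.2 × 100
= 66.4%


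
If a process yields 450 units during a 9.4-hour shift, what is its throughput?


Throughput = units / time
= 450 / 9.4
= 47.9 units/hour


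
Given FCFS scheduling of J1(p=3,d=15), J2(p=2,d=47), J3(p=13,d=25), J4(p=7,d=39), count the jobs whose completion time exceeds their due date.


Completion vs due date:
  J1: C=3, d=15 → on time
  J2: C=5, d=47 → on time
  J3: C=18, d=25 → on time
  J4: C=25, d=39 → on time
Tardy jobs: none
Count = 0


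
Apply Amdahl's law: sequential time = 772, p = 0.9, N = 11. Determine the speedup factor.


Amdahl's law: T_p = T × ((1-p) + p/N)
= 772 × ((1-0.9) + 0.9/11)
= 772 × (0.10 + 0.0818)
= 772 × 0.1818
= 140.36
Speedup = 772/140.36
= 5.50×


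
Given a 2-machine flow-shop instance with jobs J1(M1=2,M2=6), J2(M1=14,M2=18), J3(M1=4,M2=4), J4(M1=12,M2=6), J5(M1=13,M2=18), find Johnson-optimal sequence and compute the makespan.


Johnson's rule:
Group 1 (M1≤M2, sort by M1): ['J1', 'J3', 'J5', 'J2']
Group 2 (M1>M2, sort desc M2): ['J4']
Sequence: J1 → J3 → J5 → J2 → J4
Makespan calculation:
  J1: M1 done=2, M2 done=8
  J3: M1 done=6, M2 done=12
  J5: M1 done=19, M2 done=37
  J2: M1 done=33, M2 done=55
  J4: M1 done=45, M2 done=61
= Sequence: J1 → J3 → J5 → J2 → J4, Makespan: 61


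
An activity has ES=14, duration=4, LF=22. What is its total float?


EF = ES + duration = 14 + 4 = 18
LS = LF - duration = 22 - 4 = 18
Total Float = LF - EF = 22 - 18
(or LS - ES = 18 - 14)
= 4


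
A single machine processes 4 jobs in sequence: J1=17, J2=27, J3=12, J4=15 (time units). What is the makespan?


Sequential makespan: sum all processing times
= 17 + 27 + 12 + 15
= 71 time units


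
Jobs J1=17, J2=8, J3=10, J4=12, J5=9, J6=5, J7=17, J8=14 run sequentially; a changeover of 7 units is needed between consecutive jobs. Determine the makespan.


Makespan = Σ processing + (n-1) × setup
= (17 + 8 + 10 + 12 + 9 + 5 + 17 + 14) + (8-1)×7
= 92 + 49
= 141 time units


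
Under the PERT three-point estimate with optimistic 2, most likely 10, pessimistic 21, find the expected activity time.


te = (o + 4m + p) / 6
= (2 + 4×10 + 21) / 6
= (2 + 40 + 21) / 6
= 63 / 6
= 10.50


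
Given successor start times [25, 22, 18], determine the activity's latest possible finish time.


LF = min of all successor start times
Successors start at: [25, 22, 18]
LF = min(25, 22, 18)
= 18


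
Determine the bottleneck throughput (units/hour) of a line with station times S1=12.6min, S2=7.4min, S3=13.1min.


Bottleneck = longest station time
Station times: [12.6, 7.4, 13.1]
Max = 13.1 min
Rate = 60 / 13.1
= 4.58 units/hour (bottleneck: 13.1min)


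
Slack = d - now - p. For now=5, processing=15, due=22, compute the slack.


Slack = due - current_time - processing
= 22 - 5 - 15
= 2


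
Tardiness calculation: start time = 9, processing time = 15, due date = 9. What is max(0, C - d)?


Completion = start + processing = 9 + 15 = 24
Tardiness = max(0, C - d) = max(0, 24 - 9)
= max(0, 15)
= 15
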